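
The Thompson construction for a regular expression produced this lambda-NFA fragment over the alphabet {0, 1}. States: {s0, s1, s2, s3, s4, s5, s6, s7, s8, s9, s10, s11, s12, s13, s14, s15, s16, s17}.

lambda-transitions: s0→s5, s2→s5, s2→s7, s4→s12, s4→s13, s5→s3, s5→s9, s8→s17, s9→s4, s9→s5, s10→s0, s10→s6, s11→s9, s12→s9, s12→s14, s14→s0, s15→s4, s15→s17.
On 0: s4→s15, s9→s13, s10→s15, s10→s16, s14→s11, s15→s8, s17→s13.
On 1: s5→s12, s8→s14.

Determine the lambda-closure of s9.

Start with {s9}.
From s9 via lambda: add s4, s5.
From s4 via lambda: add s12, s13.
From s5 via lambda: add s3.
From s12 via lambda: add s14.
From s14 via lambda: add s0.
No new states can be added; the closed set is {s0, s3, s4, s5, s9, s12, s13, s14}.

{s0, s3, s4, s5, s9, s12, s13, s14}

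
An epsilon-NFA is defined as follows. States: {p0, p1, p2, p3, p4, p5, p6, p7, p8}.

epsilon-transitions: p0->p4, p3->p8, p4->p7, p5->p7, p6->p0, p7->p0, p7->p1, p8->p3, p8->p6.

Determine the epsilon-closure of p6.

{p0, p1, p4, p6, p7}

Start with {p6}.
From p6 via epsilon: add p0.
From p0 via epsilon: add p4.
From p4 via epsilon: add p7.
From p7 via epsilon: add p1.
No new states can be added; the closed set is {p0, p1, p4, p6, p7}.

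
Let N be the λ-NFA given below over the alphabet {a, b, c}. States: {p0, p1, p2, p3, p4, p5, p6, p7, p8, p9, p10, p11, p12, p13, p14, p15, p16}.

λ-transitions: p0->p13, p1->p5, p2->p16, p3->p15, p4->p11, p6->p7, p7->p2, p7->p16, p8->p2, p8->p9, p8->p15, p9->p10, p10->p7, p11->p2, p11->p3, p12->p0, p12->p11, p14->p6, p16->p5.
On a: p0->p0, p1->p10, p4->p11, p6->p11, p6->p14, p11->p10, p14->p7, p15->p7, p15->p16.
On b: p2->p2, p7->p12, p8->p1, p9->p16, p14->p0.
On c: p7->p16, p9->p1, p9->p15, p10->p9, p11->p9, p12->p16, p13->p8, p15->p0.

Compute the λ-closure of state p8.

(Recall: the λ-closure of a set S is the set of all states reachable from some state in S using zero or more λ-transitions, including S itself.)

Start with {p8}.
From p8 via λ: add p2, p9, p15.
From p2 via λ: add p16.
From p9 via λ: add p10.
From p10 via λ: add p7.
From p16 via λ: add p5.
No new states can be added; the closed set is {p2, p5, p7, p8, p9, p10, p15, p16}.

{p2, p5, p7, p8, p9, p10, p15, p16}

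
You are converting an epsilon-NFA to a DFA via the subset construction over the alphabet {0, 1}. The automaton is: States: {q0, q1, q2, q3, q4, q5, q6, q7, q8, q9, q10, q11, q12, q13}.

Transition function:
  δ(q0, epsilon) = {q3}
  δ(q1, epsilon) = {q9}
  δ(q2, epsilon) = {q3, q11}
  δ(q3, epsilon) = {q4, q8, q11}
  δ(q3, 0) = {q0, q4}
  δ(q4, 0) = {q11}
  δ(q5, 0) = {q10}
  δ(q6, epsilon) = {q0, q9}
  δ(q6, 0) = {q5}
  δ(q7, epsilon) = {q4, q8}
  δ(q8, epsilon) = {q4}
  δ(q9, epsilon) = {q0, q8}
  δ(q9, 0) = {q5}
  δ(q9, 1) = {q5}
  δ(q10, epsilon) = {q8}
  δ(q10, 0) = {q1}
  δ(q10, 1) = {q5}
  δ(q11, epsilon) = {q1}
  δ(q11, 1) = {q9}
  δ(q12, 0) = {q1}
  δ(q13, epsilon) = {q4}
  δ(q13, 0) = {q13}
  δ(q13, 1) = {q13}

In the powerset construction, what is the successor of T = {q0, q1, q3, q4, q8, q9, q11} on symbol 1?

q9 on 1 → {q5}.
q11 on 1 → {q9}.
No 1-transition from q0, q1, q3, q4, q8.
Union after reading 1: {q5, q9}.
Now take the epsilon-closure:
From q9 via epsilon: add q0, q8.
From q0 via epsilon: add q3.
From q8 via epsilon: add q4.
From q3 via epsilon: add q11.
From q11 via epsilon: add q1.
No new states can be added; the closed set is {q0, q1, q3, q4, q5, q8, q9, q11}.

{q0, q1, q3, q4, q5, q8, q9, q11}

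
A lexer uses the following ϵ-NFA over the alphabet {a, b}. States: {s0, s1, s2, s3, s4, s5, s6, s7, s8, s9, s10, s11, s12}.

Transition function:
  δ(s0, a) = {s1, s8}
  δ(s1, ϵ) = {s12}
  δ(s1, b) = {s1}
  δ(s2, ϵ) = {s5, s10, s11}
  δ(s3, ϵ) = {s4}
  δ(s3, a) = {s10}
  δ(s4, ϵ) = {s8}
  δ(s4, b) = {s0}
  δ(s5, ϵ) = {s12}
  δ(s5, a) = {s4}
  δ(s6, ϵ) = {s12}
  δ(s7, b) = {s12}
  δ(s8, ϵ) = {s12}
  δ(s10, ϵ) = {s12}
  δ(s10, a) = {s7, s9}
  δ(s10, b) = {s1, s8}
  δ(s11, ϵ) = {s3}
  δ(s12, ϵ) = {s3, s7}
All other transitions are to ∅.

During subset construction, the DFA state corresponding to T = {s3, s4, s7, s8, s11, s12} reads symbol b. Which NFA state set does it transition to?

{s0, s3, s4, s7, s8, s12}

s4 on b → {s0}.
s7 on b → {s12}.
No b-transition from s3, s8, s11, s12.
Union after reading b: {s0, s12}.
Now take the ϵ-closure:
From s12 via ϵ: add s3, s7.
From s3 via ϵ: add s4.
From s4 via ϵ: add s8.
No new states can be added; the closed set is {s0, s3, s4, s7, s8, s12}.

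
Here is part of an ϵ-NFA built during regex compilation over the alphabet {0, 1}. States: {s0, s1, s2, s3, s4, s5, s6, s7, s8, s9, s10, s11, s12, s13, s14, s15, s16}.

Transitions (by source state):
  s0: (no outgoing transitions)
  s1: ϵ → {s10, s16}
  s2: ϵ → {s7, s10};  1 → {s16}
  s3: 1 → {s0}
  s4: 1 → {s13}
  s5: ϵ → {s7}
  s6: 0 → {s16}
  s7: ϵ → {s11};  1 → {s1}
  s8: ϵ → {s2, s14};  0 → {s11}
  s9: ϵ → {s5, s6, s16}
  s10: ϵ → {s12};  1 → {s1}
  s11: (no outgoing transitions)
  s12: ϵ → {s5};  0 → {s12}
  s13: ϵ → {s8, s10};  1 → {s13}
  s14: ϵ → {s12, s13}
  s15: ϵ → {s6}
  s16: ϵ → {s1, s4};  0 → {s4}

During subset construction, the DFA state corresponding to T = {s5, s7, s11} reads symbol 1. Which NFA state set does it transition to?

s7 on 1 → {s1}.
No 1-transition from s5, s11.
Union after reading 1: {s1}.
Now take the ϵ-closure:
From s1 via ϵ: add s10, s16.
From s10 via ϵ: add s12.
From s16 via ϵ: add s4.
From s12 via ϵ: add s5.
From s5 via ϵ: add s7.
From s7 via ϵ: add s11.
No new states can be added; the closed set is {s1, s4, s5, s7, s10, s11, s12, s16}.

{s1, s4, s5, s7, s10, s11, s12, s16}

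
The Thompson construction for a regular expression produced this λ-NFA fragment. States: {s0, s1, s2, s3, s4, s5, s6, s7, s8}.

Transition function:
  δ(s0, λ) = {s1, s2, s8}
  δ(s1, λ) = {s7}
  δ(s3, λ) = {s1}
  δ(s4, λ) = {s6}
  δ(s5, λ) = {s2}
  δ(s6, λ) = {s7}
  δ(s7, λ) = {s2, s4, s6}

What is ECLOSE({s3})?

{s1, s2, s3, s4, s6, s7}

Start with {s3}.
From s3 via λ: add s1.
From s1 via λ: add s7.
From s7 via λ: add s2, s4, s6.
No new states can be added; the closed set is {s1, s2, s3, s4, s6, s7}.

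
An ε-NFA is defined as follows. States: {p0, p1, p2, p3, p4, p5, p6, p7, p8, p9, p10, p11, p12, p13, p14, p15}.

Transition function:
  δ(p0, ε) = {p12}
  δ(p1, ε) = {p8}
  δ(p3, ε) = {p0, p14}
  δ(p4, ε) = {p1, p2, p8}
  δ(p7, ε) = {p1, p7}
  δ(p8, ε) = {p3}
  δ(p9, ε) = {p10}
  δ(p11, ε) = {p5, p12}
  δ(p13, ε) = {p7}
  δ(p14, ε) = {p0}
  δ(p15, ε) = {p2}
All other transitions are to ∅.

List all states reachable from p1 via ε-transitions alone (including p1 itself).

{p0, p1, p3, p8, p12, p14}

Start with {p1}.
From p1 via ε: add p8.
From p8 via ε: add p3.
From p3 via ε: add p0, p14.
From p0 via ε: add p12.
No new states can be added; the closed set is {p0, p1, p3, p8, p12, p14}.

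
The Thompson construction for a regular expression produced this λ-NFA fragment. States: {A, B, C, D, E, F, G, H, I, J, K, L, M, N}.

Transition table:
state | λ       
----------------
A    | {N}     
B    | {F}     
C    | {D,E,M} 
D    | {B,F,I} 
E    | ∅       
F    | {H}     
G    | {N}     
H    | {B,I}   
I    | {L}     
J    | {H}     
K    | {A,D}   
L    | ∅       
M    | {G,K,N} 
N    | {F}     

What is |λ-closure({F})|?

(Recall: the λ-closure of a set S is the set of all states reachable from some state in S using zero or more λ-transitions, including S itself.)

5

Start with {F}.
From F via λ: add H.
From H via λ: add B, I.
From I via λ: add L.
λ-closure = {B, F, H, I, L}, which has 5 states.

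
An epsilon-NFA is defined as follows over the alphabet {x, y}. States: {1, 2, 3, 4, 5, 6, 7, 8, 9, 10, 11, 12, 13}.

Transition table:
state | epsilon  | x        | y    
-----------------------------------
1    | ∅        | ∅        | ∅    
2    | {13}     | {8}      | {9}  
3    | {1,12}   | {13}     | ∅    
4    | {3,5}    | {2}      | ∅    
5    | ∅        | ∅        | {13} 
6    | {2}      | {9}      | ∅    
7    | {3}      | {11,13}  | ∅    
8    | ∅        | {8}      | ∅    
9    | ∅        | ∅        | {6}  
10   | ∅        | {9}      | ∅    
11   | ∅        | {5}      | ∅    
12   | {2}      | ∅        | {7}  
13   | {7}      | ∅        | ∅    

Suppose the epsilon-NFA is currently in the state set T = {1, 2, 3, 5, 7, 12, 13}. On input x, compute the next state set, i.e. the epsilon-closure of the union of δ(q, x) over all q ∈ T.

2 on x → {8}.
3 on x → {13}.
7 on x → {11, 13}.
No x-transition from 1, 5, 12, 13.
Union after reading x: {8, 11, 13}.
Now take the epsilon-closure:
From 13 via epsilon: add 7.
From 7 via epsilon: add 3.
From 3 via epsilon: add 1, 12.
From 12 via epsilon: add 2.
No new states can be added; the closed set is {1, 2, 3, 7, 8, 11, 12, 13}.

{1, 2, 3, 7, 8, 11, 12, 13}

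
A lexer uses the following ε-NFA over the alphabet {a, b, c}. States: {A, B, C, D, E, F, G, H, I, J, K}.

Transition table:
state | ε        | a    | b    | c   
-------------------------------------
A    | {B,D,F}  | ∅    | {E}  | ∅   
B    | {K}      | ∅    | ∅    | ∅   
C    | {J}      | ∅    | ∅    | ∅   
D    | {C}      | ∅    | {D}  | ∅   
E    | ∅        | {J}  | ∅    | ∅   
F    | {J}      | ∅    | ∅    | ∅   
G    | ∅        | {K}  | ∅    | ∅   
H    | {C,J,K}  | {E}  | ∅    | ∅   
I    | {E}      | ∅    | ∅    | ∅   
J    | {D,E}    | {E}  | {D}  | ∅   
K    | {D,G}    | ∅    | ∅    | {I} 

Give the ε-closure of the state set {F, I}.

Start with {F, I}.
From F via ε: add J.
From I via ε: add E.
From J via ε: add D.
From D via ε: add C.
No new states can be added; the closed set is {C, D, E, F, I, J}.

{C, D, E, F, I, J}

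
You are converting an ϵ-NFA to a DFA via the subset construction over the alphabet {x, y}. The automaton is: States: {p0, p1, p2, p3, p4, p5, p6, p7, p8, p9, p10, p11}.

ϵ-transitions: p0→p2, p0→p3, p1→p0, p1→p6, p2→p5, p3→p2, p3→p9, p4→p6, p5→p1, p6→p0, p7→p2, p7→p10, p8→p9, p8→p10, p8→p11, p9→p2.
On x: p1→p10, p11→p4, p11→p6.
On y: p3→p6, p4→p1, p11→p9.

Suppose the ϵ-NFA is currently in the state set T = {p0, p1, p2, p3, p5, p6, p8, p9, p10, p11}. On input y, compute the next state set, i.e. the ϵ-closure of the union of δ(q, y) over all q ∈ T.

p3 on y → {p6}.
p11 on y → {p9}.
No y-transition from p0, p1, p2, p5, p6, p8, p9, p10.
Union after reading y: {p6, p9}.
Now take the ϵ-closure:
From p6 via ϵ: add p0.
From p9 via ϵ: add p2.
From p0 via ϵ: add p3.
From p2 via ϵ: add p5.
From p5 via ϵ: add p1.
No new states can be added; the closed set is {p0, p1, p2, p3, p5, p6, p9}.

{p0, p1, p2, p3, p5, p6, p9}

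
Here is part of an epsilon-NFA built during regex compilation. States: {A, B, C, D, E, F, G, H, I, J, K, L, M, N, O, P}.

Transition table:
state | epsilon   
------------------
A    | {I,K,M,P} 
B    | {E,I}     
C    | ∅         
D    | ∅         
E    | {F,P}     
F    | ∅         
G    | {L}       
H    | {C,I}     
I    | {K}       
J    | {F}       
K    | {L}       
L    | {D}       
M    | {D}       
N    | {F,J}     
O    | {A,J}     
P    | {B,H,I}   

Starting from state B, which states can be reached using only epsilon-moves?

Start with {B}.
From B via epsilon: add E, I.
From E via epsilon: add F, P.
From I via epsilon: add K.
From K via epsilon: add L.
From P via epsilon: add H.
From H via epsilon: add C.
From L via epsilon: add D.
No new states can be added; the closed set is {B, C, D, E, F, H, I, K, L, P}.

{B, C, D, E, F, H, I, K, L, P}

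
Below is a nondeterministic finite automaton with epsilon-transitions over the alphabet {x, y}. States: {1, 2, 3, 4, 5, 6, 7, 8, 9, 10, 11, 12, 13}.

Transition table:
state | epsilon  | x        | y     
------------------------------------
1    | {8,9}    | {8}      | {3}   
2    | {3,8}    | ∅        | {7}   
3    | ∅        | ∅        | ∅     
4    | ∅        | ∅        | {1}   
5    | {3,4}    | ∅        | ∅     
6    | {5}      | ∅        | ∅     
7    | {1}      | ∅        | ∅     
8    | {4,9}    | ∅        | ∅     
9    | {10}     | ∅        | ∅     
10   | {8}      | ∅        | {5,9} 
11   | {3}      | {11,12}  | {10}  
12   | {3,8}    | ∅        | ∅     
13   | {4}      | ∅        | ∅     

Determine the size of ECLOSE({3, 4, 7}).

7

Start with {3, 4, 7}.
From 7 via epsilon: add 1.
From 1 via epsilon: add 8, 9.
From 9 via epsilon: add 10.
epsilon-closure = {1, 3, 4, 7, 8, 9, 10}, which has 7 states.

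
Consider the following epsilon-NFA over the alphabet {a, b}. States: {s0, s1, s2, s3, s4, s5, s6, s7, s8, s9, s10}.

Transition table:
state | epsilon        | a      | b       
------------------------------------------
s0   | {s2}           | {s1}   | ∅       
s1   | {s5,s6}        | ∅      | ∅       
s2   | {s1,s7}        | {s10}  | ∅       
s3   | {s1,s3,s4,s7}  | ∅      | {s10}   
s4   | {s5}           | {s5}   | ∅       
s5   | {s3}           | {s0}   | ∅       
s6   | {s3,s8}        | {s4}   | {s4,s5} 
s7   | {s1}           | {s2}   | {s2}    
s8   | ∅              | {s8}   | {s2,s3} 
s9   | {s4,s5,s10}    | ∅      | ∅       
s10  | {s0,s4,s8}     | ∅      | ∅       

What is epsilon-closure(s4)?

{s1, s3, s4, s5, s6, s7, s8}

Start with {s4}.
From s4 via epsilon: add s5.
From s5 via epsilon: add s3.
From s3 via epsilon: add s1, s7.
From s1 via epsilon: add s6.
From s6 via epsilon: add s8.
No new states can be added; the closed set is {s1, s3, s4, s5, s6, s7, s8}.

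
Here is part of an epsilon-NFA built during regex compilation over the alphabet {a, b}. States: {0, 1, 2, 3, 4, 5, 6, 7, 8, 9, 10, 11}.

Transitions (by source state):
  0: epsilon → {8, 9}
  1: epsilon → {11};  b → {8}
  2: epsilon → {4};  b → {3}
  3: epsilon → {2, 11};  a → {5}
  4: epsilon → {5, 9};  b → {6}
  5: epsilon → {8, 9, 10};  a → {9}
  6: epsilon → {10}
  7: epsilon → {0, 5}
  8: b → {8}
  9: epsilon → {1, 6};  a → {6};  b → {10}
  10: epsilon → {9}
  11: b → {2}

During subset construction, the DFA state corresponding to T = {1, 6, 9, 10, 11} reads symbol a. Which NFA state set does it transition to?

9 on a → {6}.
No a-transition from 1, 6, 10, 11.
Union after reading a: {6}.
Now take the epsilon-closure:
From 6 via epsilon: add 10.
From 10 via epsilon: add 9.
From 9 via epsilon: add 1.
From 1 via epsilon: add 11.
No new states can be added; the closed set is {1, 6, 9, 10, 11}.

{1, 6, 9, 10, 11}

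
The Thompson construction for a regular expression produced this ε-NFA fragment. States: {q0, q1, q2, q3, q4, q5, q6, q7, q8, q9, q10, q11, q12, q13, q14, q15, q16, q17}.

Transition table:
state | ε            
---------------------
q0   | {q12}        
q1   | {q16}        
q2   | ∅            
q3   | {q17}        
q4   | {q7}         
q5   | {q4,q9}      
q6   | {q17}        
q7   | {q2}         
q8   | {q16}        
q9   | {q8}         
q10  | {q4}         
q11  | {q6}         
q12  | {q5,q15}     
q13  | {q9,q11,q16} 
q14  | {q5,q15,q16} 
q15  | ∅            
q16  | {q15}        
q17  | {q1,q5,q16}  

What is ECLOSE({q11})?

{q1, q2, q4, q5, q6, q7, q8, q9, q11, q15, q16, q17}

Start with {q11}.
From q11 via ε: add q6.
From q6 via ε: add q17.
From q17 via ε: add q1, q5, q16.
From q5 via ε: add q4, q9.
From q16 via ε: add q15.
From q4 via ε: add q7.
From q9 via ε: add q8.
From q7 via ε: add q2.
No new states can be added; the closed set is {q1, q2, q4, q5, q6, q7, q8, q9, q11, q15, q16, q17}.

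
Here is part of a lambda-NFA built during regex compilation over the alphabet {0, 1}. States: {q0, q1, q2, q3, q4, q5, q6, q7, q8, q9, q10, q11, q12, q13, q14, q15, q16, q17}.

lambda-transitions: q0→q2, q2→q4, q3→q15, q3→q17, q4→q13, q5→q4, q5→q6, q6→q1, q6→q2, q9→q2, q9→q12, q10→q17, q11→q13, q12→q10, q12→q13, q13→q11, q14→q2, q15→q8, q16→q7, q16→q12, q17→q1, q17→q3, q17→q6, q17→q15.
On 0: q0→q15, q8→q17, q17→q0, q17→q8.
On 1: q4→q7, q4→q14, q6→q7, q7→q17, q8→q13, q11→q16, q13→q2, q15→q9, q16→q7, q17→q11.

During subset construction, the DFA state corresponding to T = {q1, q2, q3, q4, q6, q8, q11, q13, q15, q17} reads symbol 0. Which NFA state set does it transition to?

q8 on 0 → {q17}.
q17 on 0 → {q0, q8}.
No 0-transition from q1, q2, q3, q4, q6, q11, q13, q15.
Union after reading 0: {q0, q8, q17}.
Now take the lambda-closure:
From q0 via lambda: add q2.
From q17 via lambda: add q1, q3, q6, q15.
From q2 via lambda: add q4.
From q4 via lambda: add q13.
From q13 via lambda: add q11.
No new states can be added; the closed set is {q0, q1, q2, q3, q4, q6, q8, q11, q13, q15, q17}.

{q0, q1, q2, q3, q4, q6, q8, q11, q13, q15, q17}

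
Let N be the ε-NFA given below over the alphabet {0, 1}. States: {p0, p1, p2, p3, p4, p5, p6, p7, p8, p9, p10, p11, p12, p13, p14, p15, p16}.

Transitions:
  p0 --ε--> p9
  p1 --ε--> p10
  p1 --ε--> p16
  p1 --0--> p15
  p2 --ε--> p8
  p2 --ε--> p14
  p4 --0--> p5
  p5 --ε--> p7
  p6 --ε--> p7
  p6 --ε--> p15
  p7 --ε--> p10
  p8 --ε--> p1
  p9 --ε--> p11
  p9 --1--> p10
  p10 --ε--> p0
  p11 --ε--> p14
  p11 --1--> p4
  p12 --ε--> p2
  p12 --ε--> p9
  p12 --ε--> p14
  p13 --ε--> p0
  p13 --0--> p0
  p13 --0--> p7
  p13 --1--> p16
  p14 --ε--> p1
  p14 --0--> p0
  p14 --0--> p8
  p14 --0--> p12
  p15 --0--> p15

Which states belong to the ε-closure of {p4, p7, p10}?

{p0, p1, p4, p7, p9, p10, p11, p14, p16}

Start with {p4, p7, p10}.
From p10 via ε: add p0.
From p0 via ε: add p9.
From p9 via ε: add p11.
From p11 via ε: add p14.
From p14 via ε: add p1.
From p1 via ε: add p16.
No new states can be added; the closed set is {p0, p1, p4, p7, p9, p10, p11, p14, p16}.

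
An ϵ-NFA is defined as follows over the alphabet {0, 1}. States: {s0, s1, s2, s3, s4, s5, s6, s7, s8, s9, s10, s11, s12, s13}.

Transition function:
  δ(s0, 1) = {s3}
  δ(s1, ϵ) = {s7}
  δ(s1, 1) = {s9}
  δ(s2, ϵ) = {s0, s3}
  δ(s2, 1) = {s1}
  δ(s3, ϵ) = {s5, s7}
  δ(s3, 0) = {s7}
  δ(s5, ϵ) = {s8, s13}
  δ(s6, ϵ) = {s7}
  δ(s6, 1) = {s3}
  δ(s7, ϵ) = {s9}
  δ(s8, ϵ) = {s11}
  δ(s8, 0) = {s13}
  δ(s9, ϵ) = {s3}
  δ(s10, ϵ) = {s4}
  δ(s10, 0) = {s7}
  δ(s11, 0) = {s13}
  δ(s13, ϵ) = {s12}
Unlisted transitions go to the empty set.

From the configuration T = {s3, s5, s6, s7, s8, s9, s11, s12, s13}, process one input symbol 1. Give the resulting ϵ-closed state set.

{s3, s5, s7, s8, s9, s11, s12, s13}

s6 on 1 → {s3}.
No 1-transition from s3, s5, s7, s8, s9, s11, s12, s13.
Union after reading 1: {s3}.
Now take the ϵ-closure:
From s3 via ϵ: add s5, s7.
From s5 via ϵ: add s8, s13.
From s7 via ϵ: add s9.
From s8 via ϵ: add s11.
From s13 via ϵ: add s12.
No new states can be added; the closed set is {s3, s5, s7, s8, s9, s11, s12, s13}.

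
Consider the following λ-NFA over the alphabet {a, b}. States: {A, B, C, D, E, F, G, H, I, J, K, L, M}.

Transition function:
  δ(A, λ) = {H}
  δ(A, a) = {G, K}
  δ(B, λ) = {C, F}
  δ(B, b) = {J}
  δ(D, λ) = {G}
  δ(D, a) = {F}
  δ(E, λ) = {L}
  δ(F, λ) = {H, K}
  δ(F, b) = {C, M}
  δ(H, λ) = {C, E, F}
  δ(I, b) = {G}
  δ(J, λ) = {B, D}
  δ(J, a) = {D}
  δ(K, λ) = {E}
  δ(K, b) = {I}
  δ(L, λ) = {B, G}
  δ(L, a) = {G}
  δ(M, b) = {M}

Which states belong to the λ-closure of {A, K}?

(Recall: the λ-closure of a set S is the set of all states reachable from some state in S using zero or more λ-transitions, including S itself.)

Start with {A, K}.
From A via λ: add H.
From K via λ: add E.
From E via λ: add L.
From H via λ: add C, F.
From L via λ: add B, G.
No new states can be added; the closed set is {A, B, C, E, F, G, H, K, L}.

{A, B, C, E, F, G, H, K, L}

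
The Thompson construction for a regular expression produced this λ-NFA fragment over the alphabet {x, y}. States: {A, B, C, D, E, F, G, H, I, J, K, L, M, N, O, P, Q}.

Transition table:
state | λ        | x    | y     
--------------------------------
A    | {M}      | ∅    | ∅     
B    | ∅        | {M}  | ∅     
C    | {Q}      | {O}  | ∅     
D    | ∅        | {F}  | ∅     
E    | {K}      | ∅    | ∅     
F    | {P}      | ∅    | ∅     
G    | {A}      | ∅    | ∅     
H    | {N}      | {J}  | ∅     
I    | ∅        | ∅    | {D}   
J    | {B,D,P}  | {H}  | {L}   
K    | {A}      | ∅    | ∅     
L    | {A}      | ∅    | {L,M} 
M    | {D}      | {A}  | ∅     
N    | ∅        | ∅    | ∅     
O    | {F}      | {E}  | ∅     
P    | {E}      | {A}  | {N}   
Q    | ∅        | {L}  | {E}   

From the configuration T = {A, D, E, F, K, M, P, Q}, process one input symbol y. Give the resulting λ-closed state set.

{A, D, E, K, M, N}

P on y → {N}.
Q on y → {E}.
No y-transition from A, D, E, F, K, M.
Union after reading y: {E, N}.
Now take the λ-closure:
From E via λ: add K.
From K via λ: add A.
From A via λ: add M.
From M via λ: add D.
No new states can be added; the closed set is {A, D, E, K, M, N}.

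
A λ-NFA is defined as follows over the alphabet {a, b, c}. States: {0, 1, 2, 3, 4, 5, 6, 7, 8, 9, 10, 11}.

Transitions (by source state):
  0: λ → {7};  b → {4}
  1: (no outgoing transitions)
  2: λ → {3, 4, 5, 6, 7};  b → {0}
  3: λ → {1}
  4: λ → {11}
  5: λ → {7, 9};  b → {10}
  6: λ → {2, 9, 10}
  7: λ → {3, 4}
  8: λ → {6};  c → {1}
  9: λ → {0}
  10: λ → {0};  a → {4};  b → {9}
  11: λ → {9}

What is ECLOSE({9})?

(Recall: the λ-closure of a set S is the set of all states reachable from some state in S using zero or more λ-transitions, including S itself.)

Start with {9}.
From 9 via λ: add 0.
From 0 via λ: add 7.
From 7 via λ: add 3, 4.
From 3 via λ: add 1.
From 4 via λ: add 11.
No new states can be added; the closed set is {0, 1, 3, 4, 7, 9, 11}.

{0, 1, 3, 4, 7, 9, 11}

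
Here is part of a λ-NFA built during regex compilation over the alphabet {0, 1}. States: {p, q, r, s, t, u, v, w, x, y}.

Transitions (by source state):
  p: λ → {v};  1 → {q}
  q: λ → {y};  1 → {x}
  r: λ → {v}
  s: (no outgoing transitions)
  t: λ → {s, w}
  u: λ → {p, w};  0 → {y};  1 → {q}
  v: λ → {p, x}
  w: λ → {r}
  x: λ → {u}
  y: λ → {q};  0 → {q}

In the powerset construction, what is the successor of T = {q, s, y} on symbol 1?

{p, r, u, v, w, x}

q on 1 → {x}.
No 1-transition from s, y.
Union after reading 1: {x}.
Now take the λ-closure:
From x via λ: add u.
From u via λ: add p, w.
From p via λ: add v.
From w via λ: add r.
No new states can be added; the closed set is {p, r, u, v, w, x}.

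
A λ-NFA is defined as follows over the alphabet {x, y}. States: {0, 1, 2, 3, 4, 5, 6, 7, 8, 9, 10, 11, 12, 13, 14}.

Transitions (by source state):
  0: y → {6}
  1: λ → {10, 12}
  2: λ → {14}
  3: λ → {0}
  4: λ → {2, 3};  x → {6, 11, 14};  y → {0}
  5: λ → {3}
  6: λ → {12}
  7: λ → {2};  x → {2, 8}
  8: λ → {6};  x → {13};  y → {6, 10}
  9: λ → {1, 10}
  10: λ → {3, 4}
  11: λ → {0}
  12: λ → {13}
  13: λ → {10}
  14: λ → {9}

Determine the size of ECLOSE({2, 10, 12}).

10

Start with {2, 10, 12}.
From 2 via λ: add 14.
From 10 via λ: add 3, 4.
From 12 via λ: add 13.
From 3 via λ: add 0.
From 14 via λ: add 9.
From 9 via λ: add 1.
λ-closure = {0, 1, 2, 3, 4, 9, 10, 12, 13, 14}, which has 10 states.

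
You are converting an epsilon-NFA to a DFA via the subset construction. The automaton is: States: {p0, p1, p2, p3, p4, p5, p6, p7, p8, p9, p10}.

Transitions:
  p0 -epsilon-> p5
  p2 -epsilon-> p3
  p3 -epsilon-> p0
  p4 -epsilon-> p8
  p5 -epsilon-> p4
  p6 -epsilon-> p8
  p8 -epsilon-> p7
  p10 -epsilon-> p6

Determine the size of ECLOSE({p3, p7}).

6

Start with {p3, p7}.
From p3 via epsilon: add p0.
From p0 via epsilon: add p5.
From p5 via epsilon: add p4.
From p4 via epsilon: add p8.
epsilon-closure = {p0, p3, p4, p5, p7, p8}, which has 6 states.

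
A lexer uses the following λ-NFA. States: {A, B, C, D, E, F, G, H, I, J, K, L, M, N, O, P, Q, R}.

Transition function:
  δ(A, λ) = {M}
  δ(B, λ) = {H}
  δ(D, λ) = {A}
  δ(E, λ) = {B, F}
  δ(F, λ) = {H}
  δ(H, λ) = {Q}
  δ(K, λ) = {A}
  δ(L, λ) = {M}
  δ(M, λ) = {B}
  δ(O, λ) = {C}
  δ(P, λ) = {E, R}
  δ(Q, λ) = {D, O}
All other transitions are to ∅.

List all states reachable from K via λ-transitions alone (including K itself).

{A, B, C, D, H, K, M, O, Q}

Start with {K}.
From K via λ: add A.
From A via λ: add M.
From M via λ: add B.
From B via λ: add H.
From H via λ: add Q.
From Q via λ: add D, O.
From O via λ: add C.
No new states can be added; the closed set is {A, B, C, D, H, K, M, O, Q}.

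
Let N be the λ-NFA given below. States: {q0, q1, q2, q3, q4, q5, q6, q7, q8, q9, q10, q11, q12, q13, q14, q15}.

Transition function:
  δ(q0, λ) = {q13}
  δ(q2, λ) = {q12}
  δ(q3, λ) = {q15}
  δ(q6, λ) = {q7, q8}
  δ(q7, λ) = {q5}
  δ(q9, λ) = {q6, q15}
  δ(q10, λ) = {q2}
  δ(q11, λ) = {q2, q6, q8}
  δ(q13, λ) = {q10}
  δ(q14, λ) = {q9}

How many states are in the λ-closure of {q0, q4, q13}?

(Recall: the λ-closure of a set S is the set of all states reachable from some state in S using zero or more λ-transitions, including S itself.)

6

Start with {q0, q4, q13}.
From q13 via λ: add q10.
From q10 via λ: add q2.
From q2 via λ: add q12.
λ-closure = {q0, q2, q4, q10, q12, q13}, which has 6 states.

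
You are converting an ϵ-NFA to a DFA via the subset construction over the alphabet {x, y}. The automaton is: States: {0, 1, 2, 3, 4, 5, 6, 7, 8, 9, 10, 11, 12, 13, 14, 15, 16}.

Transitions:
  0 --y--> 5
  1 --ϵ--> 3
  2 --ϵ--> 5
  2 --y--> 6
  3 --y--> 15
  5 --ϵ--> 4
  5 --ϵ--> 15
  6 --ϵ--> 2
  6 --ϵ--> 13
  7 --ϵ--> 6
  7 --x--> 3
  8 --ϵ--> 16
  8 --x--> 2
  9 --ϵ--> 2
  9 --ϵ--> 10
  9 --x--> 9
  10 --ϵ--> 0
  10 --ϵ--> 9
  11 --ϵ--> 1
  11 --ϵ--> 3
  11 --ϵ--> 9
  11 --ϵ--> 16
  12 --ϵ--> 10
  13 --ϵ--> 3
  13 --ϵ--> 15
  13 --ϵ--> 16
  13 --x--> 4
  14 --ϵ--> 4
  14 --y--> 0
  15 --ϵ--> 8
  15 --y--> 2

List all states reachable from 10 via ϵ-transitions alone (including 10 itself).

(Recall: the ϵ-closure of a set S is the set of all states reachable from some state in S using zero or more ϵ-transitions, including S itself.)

{0, 2, 4, 5, 8, 9, 10, 15, 16}

Start with {10}.
From 10 via ϵ: add 0, 9.
From 9 via ϵ: add 2.
From 2 via ϵ: add 5.
From 5 via ϵ: add 4, 15.
From 15 via ϵ: add 8.
From 8 via ϵ: add 16.
No new states can be added; the closed set is {0, 2, 4, 5, 8, 9, 10, 15, 16}.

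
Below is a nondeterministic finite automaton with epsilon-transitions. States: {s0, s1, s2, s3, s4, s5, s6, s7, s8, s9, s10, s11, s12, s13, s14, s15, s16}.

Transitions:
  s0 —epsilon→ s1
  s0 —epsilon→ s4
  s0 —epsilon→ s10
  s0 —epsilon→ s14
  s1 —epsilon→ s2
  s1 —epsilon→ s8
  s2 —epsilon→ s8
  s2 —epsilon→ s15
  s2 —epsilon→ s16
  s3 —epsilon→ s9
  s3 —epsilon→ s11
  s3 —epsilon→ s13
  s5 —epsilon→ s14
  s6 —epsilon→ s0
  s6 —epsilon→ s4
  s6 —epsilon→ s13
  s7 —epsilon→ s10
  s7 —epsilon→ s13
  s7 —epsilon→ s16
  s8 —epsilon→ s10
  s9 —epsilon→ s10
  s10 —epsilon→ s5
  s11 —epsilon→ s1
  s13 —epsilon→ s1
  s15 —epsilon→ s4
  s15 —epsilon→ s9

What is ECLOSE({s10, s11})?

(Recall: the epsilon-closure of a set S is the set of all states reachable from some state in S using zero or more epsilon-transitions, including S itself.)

Start with {s10, s11}.
From s10 via epsilon: add s5.
From s11 via epsilon: add s1.
From s1 via epsilon: add s2, s8.
From s5 via epsilon: add s14.
From s2 via epsilon: add s15, s16.
From s15 via epsilon: add s4, s9.
No new states can be added; the closed set is {s1, s2, s4, s5, s8, s9, s10, s11, s14, s15, s16}.

{s1, s2, s4, s5, s8, s9, s10, s11, s14, s15, s16}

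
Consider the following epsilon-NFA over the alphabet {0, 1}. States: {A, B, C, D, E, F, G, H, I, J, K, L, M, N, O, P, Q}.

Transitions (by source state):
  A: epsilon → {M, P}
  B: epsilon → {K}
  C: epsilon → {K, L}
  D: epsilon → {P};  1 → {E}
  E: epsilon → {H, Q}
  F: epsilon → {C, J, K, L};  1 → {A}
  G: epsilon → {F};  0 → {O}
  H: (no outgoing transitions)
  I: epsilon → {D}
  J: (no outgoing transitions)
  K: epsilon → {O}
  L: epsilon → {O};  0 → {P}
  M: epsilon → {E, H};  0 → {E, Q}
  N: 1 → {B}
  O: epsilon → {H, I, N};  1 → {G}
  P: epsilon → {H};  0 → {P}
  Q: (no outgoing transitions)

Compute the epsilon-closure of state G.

{C, D, F, G, H, I, J, K, L, N, O, P}

Start with {G}.
From G via epsilon: add F.
From F via epsilon: add C, J, K, L.
From K via epsilon: add O.
From O via epsilon: add H, I, N.
From I via epsilon: add D.
From D via epsilon: add P.
No new states can be added; the closed set is {C, D, F, G, H, I, J, K, L, N, O, P}.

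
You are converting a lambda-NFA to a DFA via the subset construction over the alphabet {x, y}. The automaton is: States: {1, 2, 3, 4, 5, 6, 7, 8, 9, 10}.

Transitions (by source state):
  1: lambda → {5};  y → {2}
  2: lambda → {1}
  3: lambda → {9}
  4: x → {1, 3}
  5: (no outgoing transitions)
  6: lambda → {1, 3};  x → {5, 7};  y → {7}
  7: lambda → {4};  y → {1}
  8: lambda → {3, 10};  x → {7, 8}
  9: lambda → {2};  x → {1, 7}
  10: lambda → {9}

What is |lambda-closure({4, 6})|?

7

Start with {4, 6}.
From 6 via lambda: add 1, 3.
From 1 via lambda: add 5.
From 3 via lambda: add 9.
From 9 via lambda: add 2.
lambda-closure = {1, 2, 3, 4, 5, 6, 9}, which has 7 states.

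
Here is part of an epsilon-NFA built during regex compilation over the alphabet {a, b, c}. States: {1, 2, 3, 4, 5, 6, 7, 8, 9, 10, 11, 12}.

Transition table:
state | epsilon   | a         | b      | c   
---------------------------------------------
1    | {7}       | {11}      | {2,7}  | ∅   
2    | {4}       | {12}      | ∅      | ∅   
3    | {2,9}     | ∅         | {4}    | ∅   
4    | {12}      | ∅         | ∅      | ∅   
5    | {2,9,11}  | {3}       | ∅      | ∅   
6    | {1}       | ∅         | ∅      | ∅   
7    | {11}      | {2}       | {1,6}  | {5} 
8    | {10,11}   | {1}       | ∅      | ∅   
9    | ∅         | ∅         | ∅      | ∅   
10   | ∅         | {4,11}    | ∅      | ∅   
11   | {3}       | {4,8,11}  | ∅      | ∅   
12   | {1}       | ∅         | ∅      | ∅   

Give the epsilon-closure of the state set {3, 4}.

{1, 2, 3, 4, 7, 9, 11, 12}

Start with {3, 4}.
From 3 via epsilon: add 2, 9.
From 4 via epsilon: add 12.
From 12 via epsilon: add 1.
From 1 via epsilon: add 7.
From 7 via epsilon: add 11.
No new states can be added; the closed set is {1, 2, 3, 4, 7, 9, 11, 12}.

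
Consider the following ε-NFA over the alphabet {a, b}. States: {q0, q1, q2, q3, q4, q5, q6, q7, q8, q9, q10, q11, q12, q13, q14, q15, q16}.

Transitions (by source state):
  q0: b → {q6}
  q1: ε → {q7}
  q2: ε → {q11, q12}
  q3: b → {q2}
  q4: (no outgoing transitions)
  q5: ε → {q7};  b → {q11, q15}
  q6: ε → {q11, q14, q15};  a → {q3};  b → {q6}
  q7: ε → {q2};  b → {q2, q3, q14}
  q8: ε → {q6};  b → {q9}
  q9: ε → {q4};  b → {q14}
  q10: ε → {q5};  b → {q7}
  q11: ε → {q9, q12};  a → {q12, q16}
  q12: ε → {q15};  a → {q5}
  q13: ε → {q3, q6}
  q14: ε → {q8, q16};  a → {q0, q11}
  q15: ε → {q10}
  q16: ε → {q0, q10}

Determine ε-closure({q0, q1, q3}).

Start with {q0, q1, q3}.
From q1 via ε: add q7.
From q7 via ε: add q2.
From q2 via ε: add q11, q12.
From q11 via ε: add q9.
From q12 via ε: add q15.
From q9 via ε: add q4.
From q15 via ε: add q10.
From q10 via ε: add q5.
No new states can be added; the closed set is {q0, q1, q2, q3, q4, q5, q7, q9, q10, q11, q12, q15}.

{q0, q1, q2, q3, q4, q5, q7, q9, q10, q11, q12, q15}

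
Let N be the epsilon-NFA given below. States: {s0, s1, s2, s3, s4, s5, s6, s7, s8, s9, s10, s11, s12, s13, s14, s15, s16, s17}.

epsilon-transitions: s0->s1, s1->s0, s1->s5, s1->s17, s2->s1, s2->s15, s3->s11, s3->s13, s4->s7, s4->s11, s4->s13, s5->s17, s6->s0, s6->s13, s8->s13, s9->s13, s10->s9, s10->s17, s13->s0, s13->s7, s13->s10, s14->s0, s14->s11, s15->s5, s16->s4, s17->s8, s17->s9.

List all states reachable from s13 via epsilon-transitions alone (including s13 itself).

{s0, s1, s5, s7, s8, s9, s10, s13, s17}

Start with {s13}.
From s13 via epsilon: add s0, s7, s10.
From s0 via epsilon: add s1.
From s10 via epsilon: add s9, s17.
From s1 via epsilon: add s5.
From s17 via epsilon: add s8.
No new states can be added; the closed set is {s0, s1, s5, s7, s8, s9, s10, s13, s17}.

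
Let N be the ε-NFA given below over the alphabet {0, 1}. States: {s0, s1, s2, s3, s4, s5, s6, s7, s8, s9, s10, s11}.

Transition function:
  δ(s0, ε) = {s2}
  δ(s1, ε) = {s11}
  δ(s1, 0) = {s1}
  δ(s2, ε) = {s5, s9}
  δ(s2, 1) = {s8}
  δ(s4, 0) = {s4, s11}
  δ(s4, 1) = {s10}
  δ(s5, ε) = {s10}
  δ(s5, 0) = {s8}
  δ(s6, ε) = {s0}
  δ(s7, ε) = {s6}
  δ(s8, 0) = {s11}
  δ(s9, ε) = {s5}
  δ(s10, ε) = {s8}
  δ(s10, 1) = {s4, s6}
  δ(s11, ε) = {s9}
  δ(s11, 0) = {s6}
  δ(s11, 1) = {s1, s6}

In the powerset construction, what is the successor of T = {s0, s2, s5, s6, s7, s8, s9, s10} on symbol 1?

{s0, s2, s4, s5, s6, s8, s9, s10}

s2 on 1 → {s8}.
s10 on 1 → {s4, s6}.
No 1-transition from s0, s5, s6, s7, s8, s9.
Union after reading 1: {s4, s6, s8}.
Now take the ε-closure:
From s6 via ε: add s0.
From s0 via ε: add s2.
From s2 via ε: add s5, s9.
From s5 via ε: add s10.
No new states can be added; the closed set is {s0, s2, s4, s5, s6, s8, s9, s10}.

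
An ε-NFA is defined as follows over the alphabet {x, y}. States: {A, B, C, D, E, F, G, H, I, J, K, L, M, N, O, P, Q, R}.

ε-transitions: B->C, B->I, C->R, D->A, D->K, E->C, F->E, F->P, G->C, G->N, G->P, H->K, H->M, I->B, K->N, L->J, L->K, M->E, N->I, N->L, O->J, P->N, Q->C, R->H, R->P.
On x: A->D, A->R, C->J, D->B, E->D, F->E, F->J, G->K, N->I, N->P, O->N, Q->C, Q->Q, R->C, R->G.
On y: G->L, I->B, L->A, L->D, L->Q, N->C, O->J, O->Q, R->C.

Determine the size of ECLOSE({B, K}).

12

Start with {B, K}.
From B via ε: add C, I.
From K via ε: add N.
From C via ε: add R.
From N via ε: add L.
From L via ε: add J.
From R via ε: add H, P.
From H via ε: add M.
From M via ε: add E.
ε-closure = {B, C, E, H, I, J, K, L, M, N, P, R}, which has 12 states.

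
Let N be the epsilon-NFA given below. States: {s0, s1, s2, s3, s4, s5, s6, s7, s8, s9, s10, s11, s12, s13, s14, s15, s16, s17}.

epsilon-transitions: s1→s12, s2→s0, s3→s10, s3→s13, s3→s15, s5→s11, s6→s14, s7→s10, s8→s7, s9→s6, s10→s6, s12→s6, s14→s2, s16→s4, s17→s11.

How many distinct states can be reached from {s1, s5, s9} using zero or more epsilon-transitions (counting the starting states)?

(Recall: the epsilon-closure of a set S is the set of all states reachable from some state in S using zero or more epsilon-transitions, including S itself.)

9

Start with {s1, s5, s9}.
From s1 via epsilon: add s12.
From s5 via epsilon: add s11.
From s9 via epsilon: add s6.
From s6 via epsilon: add s14.
From s14 via epsilon: add s2.
From s2 via epsilon: add s0.
epsilon-closure = {s0, s1, s2, s5, s6, s9, s11, s12, s14}, which has 9 states.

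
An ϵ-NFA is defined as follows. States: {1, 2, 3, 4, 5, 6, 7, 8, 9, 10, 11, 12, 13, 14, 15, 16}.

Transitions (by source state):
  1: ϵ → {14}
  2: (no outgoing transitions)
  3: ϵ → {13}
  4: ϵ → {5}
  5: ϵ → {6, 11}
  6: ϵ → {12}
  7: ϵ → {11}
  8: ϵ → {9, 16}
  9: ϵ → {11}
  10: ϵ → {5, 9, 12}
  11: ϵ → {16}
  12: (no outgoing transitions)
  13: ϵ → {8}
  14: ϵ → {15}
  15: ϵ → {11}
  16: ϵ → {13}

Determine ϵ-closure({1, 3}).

Start with {1, 3}.
From 1 via ϵ: add 14.
From 3 via ϵ: add 13.
From 13 via ϵ: add 8.
From 14 via ϵ: add 15.
From 8 via ϵ: add 9, 16.
From 15 via ϵ: add 11.
No new states can be added; the closed set is {1, 3, 8, 9, 11, 13, 14, 15, 16}.

{1, 3, 8, 9, 11, 13, 14, 15, 16}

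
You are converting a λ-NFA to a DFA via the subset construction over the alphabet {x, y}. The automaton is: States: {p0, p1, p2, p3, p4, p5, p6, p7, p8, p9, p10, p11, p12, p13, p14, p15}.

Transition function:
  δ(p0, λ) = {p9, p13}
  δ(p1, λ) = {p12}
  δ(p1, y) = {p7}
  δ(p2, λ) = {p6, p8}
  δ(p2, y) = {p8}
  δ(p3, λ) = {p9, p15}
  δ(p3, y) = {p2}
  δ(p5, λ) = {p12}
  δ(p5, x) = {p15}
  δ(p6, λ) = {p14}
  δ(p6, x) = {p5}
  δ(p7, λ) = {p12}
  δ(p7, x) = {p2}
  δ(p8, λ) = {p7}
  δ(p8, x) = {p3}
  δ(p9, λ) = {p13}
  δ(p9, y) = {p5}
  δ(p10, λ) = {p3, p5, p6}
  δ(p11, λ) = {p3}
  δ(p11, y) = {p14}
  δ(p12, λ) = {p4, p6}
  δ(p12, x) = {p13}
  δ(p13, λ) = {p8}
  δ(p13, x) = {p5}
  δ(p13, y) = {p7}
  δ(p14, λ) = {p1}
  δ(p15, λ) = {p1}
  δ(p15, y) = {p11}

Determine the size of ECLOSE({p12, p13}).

Start with {p12, p13}.
From p12 via λ: add p4, p6.
From p13 via λ: add p8.
From p6 via λ: add p14.
From p8 via λ: add p7.
From p14 via λ: add p1.
λ-closure = {p1, p4, p6, p7, p8, p12, p13, p14}, which has 8 states.

8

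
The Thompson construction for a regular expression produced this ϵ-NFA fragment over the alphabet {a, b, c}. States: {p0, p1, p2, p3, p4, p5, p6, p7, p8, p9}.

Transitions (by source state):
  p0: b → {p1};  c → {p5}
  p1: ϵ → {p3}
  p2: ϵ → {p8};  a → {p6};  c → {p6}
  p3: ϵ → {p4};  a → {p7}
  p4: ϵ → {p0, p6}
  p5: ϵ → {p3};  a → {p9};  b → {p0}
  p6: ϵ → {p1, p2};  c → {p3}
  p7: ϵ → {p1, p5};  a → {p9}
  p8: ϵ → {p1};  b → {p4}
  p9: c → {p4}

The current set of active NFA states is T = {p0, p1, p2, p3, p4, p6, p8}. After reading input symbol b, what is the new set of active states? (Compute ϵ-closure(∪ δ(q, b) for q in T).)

p0 on b → {p1}.
p8 on b → {p4}.
No b-transition from p1, p2, p3, p4, p6.
Union after reading b: {p1, p4}.
Now take the ϵ-closure:
From p1 via ϵ: add p3.
From p4 via ϵ: add p0, p6.
From p6 via ϵ: add p2.
From p2 via ϵ: add p8.
No new states can be added; the closed set is {p0, p1, p2, p3, p4, p6, p8}.

{p0, p1, p2, p3, p4, p6, p8}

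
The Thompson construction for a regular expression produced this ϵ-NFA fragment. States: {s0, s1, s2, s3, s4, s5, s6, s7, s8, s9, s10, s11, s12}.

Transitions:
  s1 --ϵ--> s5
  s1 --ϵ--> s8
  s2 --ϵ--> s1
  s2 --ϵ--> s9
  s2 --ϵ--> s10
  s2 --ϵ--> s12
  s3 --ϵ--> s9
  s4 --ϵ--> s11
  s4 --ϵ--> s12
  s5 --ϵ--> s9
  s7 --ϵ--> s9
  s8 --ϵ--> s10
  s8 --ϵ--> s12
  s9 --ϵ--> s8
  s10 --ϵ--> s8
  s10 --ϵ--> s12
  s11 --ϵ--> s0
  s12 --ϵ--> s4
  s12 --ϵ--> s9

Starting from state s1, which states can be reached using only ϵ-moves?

Start with {s1}.
From s1 via ϵ: add s5, s8.
From s5 via ϵ: add s9.
From s8 via ϵ: add s10, s12.
From s12 via ϵ: add s4.
From s4 via ϵ: add s11.
From s11 via ϵ: add s0.
No new states can be added; the closed set is {s0, s1, s4, s5, s8, s9, s10, s11, s12}.

{s0, s1, s4, s5, s8, s9, s10, s11, s12}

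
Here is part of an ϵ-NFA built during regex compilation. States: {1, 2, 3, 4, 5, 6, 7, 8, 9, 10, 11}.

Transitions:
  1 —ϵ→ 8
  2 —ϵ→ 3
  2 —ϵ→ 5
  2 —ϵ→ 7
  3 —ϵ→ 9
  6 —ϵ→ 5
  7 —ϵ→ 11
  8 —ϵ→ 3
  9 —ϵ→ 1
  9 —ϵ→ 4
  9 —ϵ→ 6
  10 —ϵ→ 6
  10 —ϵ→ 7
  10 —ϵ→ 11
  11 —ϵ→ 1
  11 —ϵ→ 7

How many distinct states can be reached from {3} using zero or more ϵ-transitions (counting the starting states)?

7

Start with {3}.
From 3 via ϵ: add 9.
From 9 via ϵ: add 1, 4, 6.
From 1 via ϵ: add 8.
From 6 via ϵ: add 5.
ϵ-closure = {1, 3, 4, 5, 6, 8, 9}, which has 7 states.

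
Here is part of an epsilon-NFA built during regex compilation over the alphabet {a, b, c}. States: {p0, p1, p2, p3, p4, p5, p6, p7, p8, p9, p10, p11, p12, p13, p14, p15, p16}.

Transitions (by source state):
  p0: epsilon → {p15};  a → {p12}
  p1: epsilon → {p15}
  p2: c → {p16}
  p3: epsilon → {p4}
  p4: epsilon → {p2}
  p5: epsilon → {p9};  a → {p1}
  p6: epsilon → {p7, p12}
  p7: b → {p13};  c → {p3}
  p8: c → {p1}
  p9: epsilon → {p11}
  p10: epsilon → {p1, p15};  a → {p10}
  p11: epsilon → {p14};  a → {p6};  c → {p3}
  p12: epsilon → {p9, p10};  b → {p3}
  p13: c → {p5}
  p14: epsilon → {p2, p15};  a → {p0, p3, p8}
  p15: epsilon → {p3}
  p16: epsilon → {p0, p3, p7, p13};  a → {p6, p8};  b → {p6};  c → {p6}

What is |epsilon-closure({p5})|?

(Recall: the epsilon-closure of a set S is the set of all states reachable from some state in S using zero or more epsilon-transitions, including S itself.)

Start with {p5}.
From p5 via epsilon: add p9.
From p9 via epsilon: add p11.
From p11 via epsilon: add p14.
From p14 via epsilon: add p2, p15.
From p15 via epsilon: add p3.
From p3 via epsilon: add p4.
epsilon-closure = {p2, p3, p4, p5, p9, p11, p14, p15}, which has 8 states.

8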